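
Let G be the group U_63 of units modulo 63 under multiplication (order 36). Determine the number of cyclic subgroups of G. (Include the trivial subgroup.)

Each element a generates a cyclic subgroup ⟨a⟩; distinct elements may generate the same one (a cyclic group of order d has φ(d) generators).
Cyclic subgroups by order — order 1: 1; order 2: 3; order 3: 4; order 6: 12.
Total: 20.

20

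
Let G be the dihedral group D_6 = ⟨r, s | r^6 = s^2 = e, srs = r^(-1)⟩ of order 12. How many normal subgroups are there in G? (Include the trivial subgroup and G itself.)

7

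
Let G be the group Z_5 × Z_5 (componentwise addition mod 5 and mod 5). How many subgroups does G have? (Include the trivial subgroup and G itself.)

|G| = 25, so by Lagrange every subgroup order divides 25. Divisors: 1, 5, 25.
Subgroups by order — order 1: 1; order 5: 6; order 25: 1.
Total: 1 + 6 + 1 = 8.

8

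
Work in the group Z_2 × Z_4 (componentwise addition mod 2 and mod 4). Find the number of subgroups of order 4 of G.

3

|G| = 8 and 4 | 8, so subgroups of order 4 are possible by Lagrange.
The subgroups of order 4 are: {(0,0), (0,1), (0,2), (0,3)}; {(0,0), (0,2), (1,0), (1,2)}; {(0,0), (0,2), (1,1), (1,3)}.
So G has 3 subgroups of order 4.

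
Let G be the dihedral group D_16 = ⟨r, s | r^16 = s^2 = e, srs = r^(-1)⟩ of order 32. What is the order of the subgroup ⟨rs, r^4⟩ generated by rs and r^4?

8

|⟨rs⟩| = 2 and |⟨r^4⟩| = 4, so |H| is a multiple of lcm(2, 4) = 4 and divides |G| = 32.
Closing under the operation: H = {e, r^4, r^8, r^12, rs, r^5s, r^9s, r^13s}, so |H| = 8.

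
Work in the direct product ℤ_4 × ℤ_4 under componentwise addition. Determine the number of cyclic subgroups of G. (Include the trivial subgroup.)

10

Group the elements of G by the cyclic subgroup they generate; each cyclic subgroup of order d accounts for φ(d) elements.
Cyclic subgroups by order — order 1: 1; order 2: 3; order 4: 6.
Total: 10.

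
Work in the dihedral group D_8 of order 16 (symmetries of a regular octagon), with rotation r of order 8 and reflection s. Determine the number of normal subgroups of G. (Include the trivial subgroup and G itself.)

7

G has 19 subgroups. Checking conjugation-invariance by order — order 1: 1/1 normal; order 2: 1/9 normal; order 4: 1/5 normal; order 8: 3/3 normal; order 16: 1/1 normal.
Total normal subgroups: 7.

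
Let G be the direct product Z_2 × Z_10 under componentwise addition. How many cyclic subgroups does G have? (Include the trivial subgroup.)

Group the elements of G by the cyclic subgroup they generate; each cyclic subgroup of order d accounts for φ(d) elements.
Cyclic subgroups by order — order 1: 1; order 2: 3; order 5: 1; order 10: 3.
Total: 8.

8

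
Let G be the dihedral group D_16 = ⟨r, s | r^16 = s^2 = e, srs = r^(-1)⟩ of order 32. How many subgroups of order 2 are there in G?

|G| = 32 and 2 | 32, so subgroups of order 2 are possible by Lagrange.
The subgroups of order 2 are: {e, r^10s}; {e, r^11s}; {e, r^12s}; {e, r^13s}; … (17 in all).
So G has 17 subgroups of order 2.

17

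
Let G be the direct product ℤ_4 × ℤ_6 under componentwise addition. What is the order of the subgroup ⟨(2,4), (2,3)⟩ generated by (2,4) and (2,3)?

|⟨(2,4)⟩| = 6 and |⟨(2,3)⟩| = 2, so |H| is a multiple of lcm(6, 2) = 6 and divides |G| = 24.
Closing under the operation: H = {(0,0), (0,1), (0,2), (0,3), (0,4), (0,5), (2,0), (2,1), (2,2), (2,3), (2,4), (2,5)}, so |H| = 12.

12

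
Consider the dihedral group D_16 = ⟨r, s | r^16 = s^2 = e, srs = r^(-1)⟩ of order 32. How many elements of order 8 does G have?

4

The elements of order 8 are: r^2, r^6, r^10, r^14.
That's 4.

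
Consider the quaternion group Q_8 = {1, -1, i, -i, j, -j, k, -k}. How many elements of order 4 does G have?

The elements of order 4 are: i, -i, j, -j, k, -k.
That's 6.

6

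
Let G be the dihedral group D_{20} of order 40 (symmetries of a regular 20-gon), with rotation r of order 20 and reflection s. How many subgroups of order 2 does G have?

|G| = 40 and 2 | 40, so subgroups of order 2 are possible by Lagrange.
The subgroups of order 2 are: {e, r^10}; {e, r^10s}; {e, r^11s}; {e, r^12s}; … (21 in all).
So G has 21 subgroups of order 2.

21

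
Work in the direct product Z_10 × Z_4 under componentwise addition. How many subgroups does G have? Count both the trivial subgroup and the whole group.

|G| = 40, so by Lagrange every subgroup order divides 40. Divisors: 1, 2, 4, 5, 8, 10, 20, 40.
Subgroups by order — order 1: 1; order 2: 3; order 4: 3; order 5: 1; order 8: 1; order 10: 3; order 20: 3; order 40: 1.
Total: 1 + 3 + 3 + 1 + 1 + 3 + 3 + 1 = 16.

16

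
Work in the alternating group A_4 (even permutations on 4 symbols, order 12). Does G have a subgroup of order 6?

No

6 | 12, so Lagrange does not rule it out; but checking all subgroups of G, none has order 6.
(A_4 is the standard example that the converse of Lagrange fails.)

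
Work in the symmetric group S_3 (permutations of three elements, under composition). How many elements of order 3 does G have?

2

The elements of order 3 are: (1 2 3), (1 3 2).
That's 2.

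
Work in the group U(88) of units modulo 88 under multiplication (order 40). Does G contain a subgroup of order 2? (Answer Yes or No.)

Yes

2 | 40. A subgroup of order 2 is {1, 21}.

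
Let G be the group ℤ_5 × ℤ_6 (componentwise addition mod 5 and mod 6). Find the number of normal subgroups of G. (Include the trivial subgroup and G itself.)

G is abelian, so every subgroup is normal.
G has 8 subgroups in total, hence 8 normal subgroups.

8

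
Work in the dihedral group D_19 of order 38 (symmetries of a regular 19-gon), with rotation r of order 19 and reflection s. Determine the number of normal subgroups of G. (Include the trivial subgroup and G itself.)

3

G has 22 subgroups. Checking conjugation-invariance by order — order 1: 1/1 normal; order 2: 0/19 normal; order 19: 1/1 normal; order 38: 1/1 normal.
Total normal subgroups: 3.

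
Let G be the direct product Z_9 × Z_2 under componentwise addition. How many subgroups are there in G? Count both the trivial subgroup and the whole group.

6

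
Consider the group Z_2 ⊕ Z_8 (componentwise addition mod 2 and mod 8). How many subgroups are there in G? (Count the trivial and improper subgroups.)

11

|G| = 16, so by Lagrange every subgroup order divides 16. Divisors: 1, 2, 4, 8, 16.
Subgroups by order — order 1: 1; order 2: 3; order 4: 3; order 8: 3; order 16: 1.
Total: 1 + 3 + 3 + 3 + 1 = 11.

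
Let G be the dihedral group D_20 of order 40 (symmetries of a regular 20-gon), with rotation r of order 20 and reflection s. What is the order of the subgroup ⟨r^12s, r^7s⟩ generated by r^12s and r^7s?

8

|⟨r^12s⟩| = 2 and |⟨r^7s⟩| = 2, so |H| is a multiple of lcm(2, 2) = 2 and divides |G| = 40.
Closing under the operation: H = {e, r^5, r^10, r^15, r^2s, r^7s, r^12s, r^17s}, so |H| = 8.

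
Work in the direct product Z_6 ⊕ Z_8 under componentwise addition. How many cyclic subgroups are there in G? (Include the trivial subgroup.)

16

Each element a generates a cyclic subgroup ⟨a⟩; distinct elements may generate the same one (a cyclic group of order d has φ(d) generators).
Cyclic subgroups by order — order 1: 1; order 2: 3; order 3: 1; order 4: 2; order 6: 3; order 8: 2; order 12: 2; order 24: 2.
Total: 16.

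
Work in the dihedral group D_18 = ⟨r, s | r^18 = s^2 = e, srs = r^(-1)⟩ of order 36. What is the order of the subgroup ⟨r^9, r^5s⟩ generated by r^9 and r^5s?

|⟨r^9⟩| = 2 and |⟨r^5s⟩| = 2, so |H| is a multiple of lcm(2, 2) = 2 and divides |G| = 36.
Closing under the operation: H = {e, r^9, r^5s, r^14s}, so |H| = 4.

4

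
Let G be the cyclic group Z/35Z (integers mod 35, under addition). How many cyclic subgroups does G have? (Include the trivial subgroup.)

Group the elements of G by the cyclic subgroup they generate; each cyclic subgroup of order d accounts for φ(d) elements.
Cyclic subgroups by order — order 1: 1; order 5: 1; order 7: 1; order 35: 1.
Total: 4.

4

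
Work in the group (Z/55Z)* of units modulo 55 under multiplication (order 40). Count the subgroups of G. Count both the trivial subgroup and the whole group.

|G| = 40, so by Lagrange every subgroup order divides 40. Divisors: 1, 2, 4, 5, 8, 10, 20, 40.
Subgroups by order — order 1: 1; order 2: 3; order 4: 3; order 5: 1; order 8: 1; order 10: 3; order 20: 3; order 40: 1.
Total: 1 + 3 + 3 + 1 + 1 + 3 + 3 + 1 = 16.

16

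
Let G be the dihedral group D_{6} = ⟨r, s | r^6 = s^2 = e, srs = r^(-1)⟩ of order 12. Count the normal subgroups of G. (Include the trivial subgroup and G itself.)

7

G has 16 subgroups. Checking conjugation-invariance by order — order 1: 1/1 normal; order 2: 1/7 normal; order 3: 1/1 normal; order 4: 0/3 normal; order 6: 3/3 normal; order 12: 1/1 normal.
Total normal subgroups: 7.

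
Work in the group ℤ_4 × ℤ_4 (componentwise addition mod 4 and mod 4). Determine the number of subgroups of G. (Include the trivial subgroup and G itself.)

15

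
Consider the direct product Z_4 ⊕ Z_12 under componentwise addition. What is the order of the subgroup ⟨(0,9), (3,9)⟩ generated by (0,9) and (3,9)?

16

|⟨(0,9)⟩| = 4 and |⟨(3,9)⟩| = 4, so |H| is a multiple of lcm(4, 4) = 4 and divides |G| = 48.
Closing under the operation: H = {(0,0), (0,3), (0,6), (0,9), (1,0), (1,3), (1,6), (1,9), (2,0), (2,3), (2,6), (2,9), (3,0), (3,3), (3,6), (3,9)}, so |H| = 16.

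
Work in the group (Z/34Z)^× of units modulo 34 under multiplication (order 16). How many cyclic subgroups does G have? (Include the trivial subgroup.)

A cyclic subgroup of order d is generated by each of its φ(d) elements of order d, so the cyclic subgroups of order d number (#elements of order d)/φ(d).
Cyclic subgroups by order — order 1: 1; order 2: 1; order 4: 1; order 8: 1; order 16: 1.
Total: 5.

5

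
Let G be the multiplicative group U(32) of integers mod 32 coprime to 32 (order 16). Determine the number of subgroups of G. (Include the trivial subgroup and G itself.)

11

|G| = 16, so by Lagrange every subgroup order divides 16. Divisors: 1, 2, 4, 8, 16.
Subgroups by order — order 1: 1; order 2: 3; order 4: 3; order 8: 3; order 16: 1.
Total: 1 + 3 + 3 + 3 + 1 = 11.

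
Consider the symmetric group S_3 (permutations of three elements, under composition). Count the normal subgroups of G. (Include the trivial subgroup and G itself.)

3

G has 6 subgroups. Checking conjugation-invariance by order — order 1: 1/1 normal; order 2: 0/3 normal; order 3: 1/1 normal; order 6: 1/1 normal.
Total normal subgroups: 3.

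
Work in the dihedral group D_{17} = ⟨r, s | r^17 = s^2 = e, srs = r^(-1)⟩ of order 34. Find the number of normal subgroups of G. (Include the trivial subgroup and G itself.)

G has 20 subgroups. Checking conjugation-invariance by order — order 1: 1/1 normal; order 2: 0/17 normal; order 17: 1/1 normal; order 34: 1/1 normal.
Total normal subgroups: 3.

3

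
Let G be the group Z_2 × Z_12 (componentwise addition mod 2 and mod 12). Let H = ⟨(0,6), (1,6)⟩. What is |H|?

4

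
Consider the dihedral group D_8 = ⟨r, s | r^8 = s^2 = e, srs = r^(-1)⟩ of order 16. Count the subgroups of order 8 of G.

3

|G| = 16 and 8 | 16, so subgroups of order 8 are possible by Lagrange.
The subgroups of order 8 are: {e, r, r^2, r^3, r^4, r^5, r^6, r^7}; {e, r^2, r^4, r^6, s, r^2s, r^4s, r^6s}; {e, r^2, r^4, r^6, rs, r^3s, r^5s, r^7s}.
So G has 3 subgroups of order 8.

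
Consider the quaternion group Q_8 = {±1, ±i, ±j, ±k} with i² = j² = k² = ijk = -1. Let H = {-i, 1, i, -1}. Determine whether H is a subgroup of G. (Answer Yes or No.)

|H| = 4 divides |G| = 8, consistent with Lagrange.
H contains the identity, every element's inverse is in H, and H is closed under ·: it is a subgroup.
In fact H = ⟨-i⟩.

Yes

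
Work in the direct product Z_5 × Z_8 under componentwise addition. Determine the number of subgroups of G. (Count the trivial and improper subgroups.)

8

|G| = 40, so by Lagrange every subgroup order divides 40. Divisors: 1, 2, 4, 5, 8, 10, 20, 40.
Subgroups by order — order 1: 1; order 2: 1; order 4: 1; order 5: 1; order 8: 1; order 10: 1; order 20: 1; order 40: 1.
Total: 1 + 1 + 1 + 1 + 1 + 1 + 1 + 1 = 8.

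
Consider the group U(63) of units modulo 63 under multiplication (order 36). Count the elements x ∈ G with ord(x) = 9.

0

No element of G has order 9 (even though 9 | 36).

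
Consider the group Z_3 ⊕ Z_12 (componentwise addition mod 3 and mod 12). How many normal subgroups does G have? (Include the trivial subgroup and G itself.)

G is abelian, so every subgroup is normal.
G has 18 subgroups in total, hence 18 normal subgroups.

18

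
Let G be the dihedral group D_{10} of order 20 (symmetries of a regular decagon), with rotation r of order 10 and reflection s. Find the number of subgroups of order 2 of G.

|G| = 20 and 2 | 20, so subgroups of order 2 are possible by Lagrange.
The subgroups of order 2 are: {e, r^2s}; {e, r^3s}; {e, r^4s}; {e, r^5}; … (11 in all).
So G has 11 subgroups of order 2.

11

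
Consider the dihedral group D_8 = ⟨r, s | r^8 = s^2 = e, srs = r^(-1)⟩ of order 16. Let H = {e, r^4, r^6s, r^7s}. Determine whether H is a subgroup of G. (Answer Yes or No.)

Closure fails: r^4 · r^7s = r^3s ∉ H. So H is not a subgroup.

No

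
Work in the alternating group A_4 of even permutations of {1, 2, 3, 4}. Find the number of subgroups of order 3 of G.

4

|G| = 12 and 3 | 12, so subgroups of order 3 are possible by Lagrange.
The subgroups of order 3 are: {e, (1 2 3), (1 3 2)}; {e, (1 2 4), (1 4 2)}; {e, (1 3 4), (1 4 3)}; {e, (2 3 4), (2 4 3)}.
So G has 4 subgroups of order 3.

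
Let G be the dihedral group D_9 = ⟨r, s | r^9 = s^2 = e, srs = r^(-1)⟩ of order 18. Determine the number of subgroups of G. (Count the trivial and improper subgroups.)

|G| = 18, so by Lagrange every subgroup order divides 18. Divisors: 1, 2, 3, 6, 9, 18.
Subgroups by order — order 1: 1; order 2: 9; order 3: 1; order 6: 3; order 9: 1; order 18: 1.
Total: 1 + 9 + 1 + 3 + 1 + 1 = 16.

16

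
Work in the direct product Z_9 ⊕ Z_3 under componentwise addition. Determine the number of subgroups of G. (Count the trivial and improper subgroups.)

10

|G| = 27, so by Lagrange every subgroup order divides 27. Divisors: 1, 3, 9, 27.
Subgroups by order — order 1: 1; order 3: 4; order 9: 4; order 27: 1.
Total: 1 + 4 + 4 + 1 = 10.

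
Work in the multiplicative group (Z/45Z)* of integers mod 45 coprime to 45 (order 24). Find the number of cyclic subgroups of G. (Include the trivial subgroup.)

Each element a generates a cyclic subgroup ⟨a⟩; distinct elements may generate the same one (a cyclic group of order d has φ(d) generators).
Cyclic subgroups by order — order 1: 1; order 2: 3; order 3: 1; order 4: 2; order 6: 3; order 12: 2.
Total: 12.

12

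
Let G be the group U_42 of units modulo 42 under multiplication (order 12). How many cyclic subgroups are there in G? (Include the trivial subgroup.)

Each element a generates a cyclic subgroup ⟨a⟩; distinct elements may generate the same one (a cyclic group of order d has φ(d) generators).
Cyclic subgroups by order — order 1: 1; order 2: 3; order 3: 1; order 6: 3.
Total: 8.

8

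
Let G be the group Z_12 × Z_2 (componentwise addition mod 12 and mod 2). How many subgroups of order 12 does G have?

|G| = 24 and 12 | 24, so subgroups of order 12 are possible by Lagrange.
The subgroups of order 12 are: {(0,0), (0,1), (2,0), (2,1), (4,0), (4,1), (6,0), (6,1), (8,0), (8,1), (10,0), (10,1)}; {(0,0), (1,0), (2,0), (3,0), (4,0), (5,0), (6,0), (7,0), (8,0), (9,0), (10,0), (11,0)}; {(0,0), (1,1), (2,0), (3,1), (4,0), (5,1), (6,0), (7,1), (8,0), (9,1), (10,0), (11,1)}.
So G has 3 subgroups of order 12.

3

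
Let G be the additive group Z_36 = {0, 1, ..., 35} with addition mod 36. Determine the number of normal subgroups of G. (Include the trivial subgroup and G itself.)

9

G is abelian, so every subgroup is normal.
G has 9 subgroups in total, hence 9 normal subgroups.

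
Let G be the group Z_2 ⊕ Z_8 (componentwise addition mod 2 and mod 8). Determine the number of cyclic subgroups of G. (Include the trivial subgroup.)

Each element a generates a cyclic subgroup ⟨a⟩; distinct elements may generate the same one (a cyclic group of order d has φ(d) generators).
Cyclic subgroups by order — order 1: 1; order 2: 3; order 4: 2; order 8: 2.
Total: 8.

8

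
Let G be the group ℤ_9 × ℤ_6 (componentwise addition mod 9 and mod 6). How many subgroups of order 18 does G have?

|G| = 54 and 18 | 54, so subgroups of order 18 are possible by Lagrange.
The subgroups of order 18 are: {(0,0), (0,1), (0,2), (0,3), (0,4), (0,5), (3,0), (3,1), (3,2), (3,3), (3,4), (3,5), (6,0), (6,1), (6,2), (6,3), (6,4), (6,5)}; {(0,0), (0,3), (1,0), (1,3), (2,0), (2,3), (3,0), (3,3), (4,0), (4,3), (5,0), (5,3), (6,0), (6,3), (7,0), (7,3), (8,0), (8,3)}; {(0,0), (0,3), (1,1), (1,4), (2,2), (2,5), (3,0), (3,3), (4,1), (4,4), (5,2), (5,5), (6,0), (6,3), (7,1), (7,4), (8,2), (8,5)}; {(0,0), (0,3), (1,2), (1,5), (2,1), (2,4), (3,0), (3,3), (4,2), (4,5), (5,1), (5,4), (6,0), (6,3), (7,2), (7,5), (8,1), (8,4)}.
So G has 4 subgroups of order 18.

4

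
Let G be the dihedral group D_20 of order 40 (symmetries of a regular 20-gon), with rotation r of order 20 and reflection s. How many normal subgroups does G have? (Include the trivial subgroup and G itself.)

G has 48 subgroups. Checking conjugation-invariance by order — order 1: 1/1 normal; order 2: 1/21 normal; order 4: 1/11 normal; order 5: 1/1 normal; order 8: 0/5 normal; order 10: 1/5 normal; order 20: 3/3 normal; order 40: 1/1 normal.
Total normal subgroups: 9.

9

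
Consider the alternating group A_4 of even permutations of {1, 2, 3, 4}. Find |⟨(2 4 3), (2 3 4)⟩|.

|⟨(2 4 3)⟩| = 3 and |⟨(2 3 4)⟩| = 3, so |H| is a multiple of lcm(3, 3) = 3 and divides |G| = 12.
Closing under the operation: H = {e, (2 3 4), (2 4 3)}, so |H| = 3.

3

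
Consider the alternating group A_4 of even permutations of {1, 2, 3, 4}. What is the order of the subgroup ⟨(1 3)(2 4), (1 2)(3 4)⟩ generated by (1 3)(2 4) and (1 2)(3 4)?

|⟨(1 3)(2 4)⟩| = 2 and |⟨(1 2)(3 4)⟩| = 2, so |H| is a multiple of lcm(2, 2) = 2 and divides |G| = 12.
Closing under the operation: H = {e, (1 2)(3 4), (1 3)(2 4), (1 4)(2 3)}, so |H| = 4.

4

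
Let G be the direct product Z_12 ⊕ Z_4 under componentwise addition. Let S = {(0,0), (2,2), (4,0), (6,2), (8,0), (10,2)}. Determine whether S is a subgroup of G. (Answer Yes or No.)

|S| = 6 divides |G| = 48, consistent with Lagrange.
S contains the identity, every element's inverse is in S, and S is closed under +: it is a subgroup.
In fact S = ⟨(10,2)⟩.

Yes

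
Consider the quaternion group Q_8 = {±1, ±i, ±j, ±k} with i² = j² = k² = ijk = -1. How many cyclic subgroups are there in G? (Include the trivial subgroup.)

Each element a generates a cyclic subgroup ⟨a⟩; distinct elements may generate the same one (a cyclic group of order d has φ(d) generators).
Cyclic subgroups by order — order 1: 1; order 2: 1; order 4: 3.
Total: 5.

5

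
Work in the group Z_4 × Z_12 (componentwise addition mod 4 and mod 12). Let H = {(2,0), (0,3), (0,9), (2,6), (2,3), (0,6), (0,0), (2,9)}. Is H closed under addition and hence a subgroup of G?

Yes

|H| = 8 divides |G| = 48, consistent with Lagrange.
H contains the identity, every element's inverse is in H, and H is closed under +: it is a subgroup.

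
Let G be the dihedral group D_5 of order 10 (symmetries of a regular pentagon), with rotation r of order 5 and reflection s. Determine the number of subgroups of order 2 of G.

5

|G| = 10 and 2 | 10, so subgroups of order 2 are possible by Lagrange.
The subgroups of order 2 are: {e, r^2s}; {e, r^3s}; {e, r^4s}; {e, rs}; … (5 in all).
So G has 5 subgroups of order 2.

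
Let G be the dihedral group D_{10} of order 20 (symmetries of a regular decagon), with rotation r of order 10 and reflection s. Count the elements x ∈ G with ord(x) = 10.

4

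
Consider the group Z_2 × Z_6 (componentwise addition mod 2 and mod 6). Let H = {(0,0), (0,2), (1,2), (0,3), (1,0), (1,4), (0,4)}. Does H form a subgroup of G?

No

|H| = 7 does not divide |G| = 12, so by Lagrange H is not a subgroup.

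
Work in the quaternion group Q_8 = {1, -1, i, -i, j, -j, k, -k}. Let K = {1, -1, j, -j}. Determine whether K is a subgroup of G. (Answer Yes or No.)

Yes

|K| = 4 divides |G| = 8, consistent with Lagrange.
K contains the identity, every element's inverse is in K, and K is closed under ·: it is a subgroup.
In fact K = ⟨j⟩.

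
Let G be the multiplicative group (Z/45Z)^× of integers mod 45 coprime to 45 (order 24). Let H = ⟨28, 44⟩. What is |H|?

8

|⟨28⟩| = 4 and |⟨44⟩| = 2, so |H| is a multiple of lcm(4, 2) = 4 and divides |G| = 24.
Closing under the operation: H = {1, 8, 17, 19, 26, 28, 37, 44}, so |H| = 8.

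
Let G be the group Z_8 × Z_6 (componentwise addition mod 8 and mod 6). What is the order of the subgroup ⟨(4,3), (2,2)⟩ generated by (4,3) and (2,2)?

|⟨(4,3)⟩| = 2 and |⟨(2,2)⟩| = 12, so |H| is a multiple of lcm(2, 12) = 12 and divides |G| = 48.
Closing under the operation: H = {(0,0), (0,1), (0,2), (0,3), (0,4), (0,5), (2,0), (2,1), (2,2), (2,3), (2,4), (2,5), (4,0), (4,1), (4,2), (4,3), (4,4), (4,5), (6,0), (6,1), (6,2), (6,3), (6,4), (6,5)}, so |H| = 24.

24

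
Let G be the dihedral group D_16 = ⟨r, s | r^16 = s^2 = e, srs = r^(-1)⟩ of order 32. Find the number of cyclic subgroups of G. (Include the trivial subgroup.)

Group the elements of G by the cyclic subgroup they generate; each cyclic subgroup of order d accounts for φ(d) elements.
Cyclic subgroups by order — order 1: 1; order 2: 17; order 4: 1; order 8: 1; order 16: 1.
Total: 21.

21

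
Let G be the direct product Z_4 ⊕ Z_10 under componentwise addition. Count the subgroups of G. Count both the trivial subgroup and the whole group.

16

|G| = 40, so by Lagrange every subgroup order divides 40. Divisors: 1, 2, 4, 5, 8, 10, 20, 40.
Subgroups by order — order 1: 1; order 2: 3; order 4: 3; order 5: 1; order 8: 1; order 10: 3; order 20: 3; order 40: 1.
Total: 1 + 3 + 3 + 1 + 1 + 3 + 3 + 1 = 16.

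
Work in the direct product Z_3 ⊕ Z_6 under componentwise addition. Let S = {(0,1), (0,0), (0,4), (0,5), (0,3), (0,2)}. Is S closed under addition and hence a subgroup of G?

|S| = 6 divides |G| = 18, consistent with Lagrange.
S contains the identity, every element's inverse is in S, and S is closed under +: it is a subgroup.
In fact S = ⟨(0,1)⟩.

Yes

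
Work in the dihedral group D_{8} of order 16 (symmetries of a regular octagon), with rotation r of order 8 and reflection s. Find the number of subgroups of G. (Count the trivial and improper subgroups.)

19

|G| = 16, so by Lagrange every subgroup order divides 16. Divisors: 1, 2, 4, 8, 16.
Subgroups by order — order 1: 1; order 2: 9; order 4: 5; order 8: 3; order 16: 1.
Total: 1 + 9 + 5 + 3 + 1 = 19.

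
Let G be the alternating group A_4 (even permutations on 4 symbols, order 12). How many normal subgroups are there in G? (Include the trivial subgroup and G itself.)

3

G has 10 subgroups. Checking conjugation-invariance by order — order 1: 1/1 normal; order 2: 0/3 normal; order 3: 0/4 normal; order 4: 1/1 normal; order 12: 1/1 normal.
Total normal subgroups: 3.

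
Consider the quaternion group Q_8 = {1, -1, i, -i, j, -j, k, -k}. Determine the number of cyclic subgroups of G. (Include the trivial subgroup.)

Group the elements of G by the cyclic subgroup they generate; each cyclic subgroup of order d accounts for φ(d) elements.
Cyclic subgroups by order — order 1: 1; order 2: 1; order 4: 3.
Total: 5.

5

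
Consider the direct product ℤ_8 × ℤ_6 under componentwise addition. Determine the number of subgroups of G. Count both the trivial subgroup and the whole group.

|G| = 48, so by Lagrange every subgroup order divides 48. Divisors: 1, 2, 3, 4, 6, 8, 12, 16, 24, 48.
Subgroups by order — order 1: 1; order 2: 3; order 3: 1; order 4: 3; order 6: 3; order 8: 3; order 12: 3; order 16: 1; order 24: 3; order 48: 1.
Total: 1 + 3 + 1 + 3 + 3 + 3 + 3 + 1 + 3 + 1 = 22.

22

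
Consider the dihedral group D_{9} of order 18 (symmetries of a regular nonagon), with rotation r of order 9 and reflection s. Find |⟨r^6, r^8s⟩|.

6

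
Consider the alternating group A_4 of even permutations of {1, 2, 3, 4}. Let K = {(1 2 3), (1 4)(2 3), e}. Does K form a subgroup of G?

(1 2 3) ∈ K but its inverse (1 3 2) ∉ K, so K is not a subgroup.

No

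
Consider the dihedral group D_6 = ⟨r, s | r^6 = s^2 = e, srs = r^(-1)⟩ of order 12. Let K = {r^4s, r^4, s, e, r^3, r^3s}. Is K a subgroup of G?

r^4 ∈ K but its inverse r^2 ∉ K, so K is not a subgroup.

No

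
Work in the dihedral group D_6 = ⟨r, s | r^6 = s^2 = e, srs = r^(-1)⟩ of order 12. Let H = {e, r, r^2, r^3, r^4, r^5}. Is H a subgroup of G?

Yes

|H| = 6 divides |G| = 12, consistent with Lagrange.
H contains the identity, every element's inverse is in H, and H is closed under ·: it is a subgroup.
In fact H = ⟨r^5⟩.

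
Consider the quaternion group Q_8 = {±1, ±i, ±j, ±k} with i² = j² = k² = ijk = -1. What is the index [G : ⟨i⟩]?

2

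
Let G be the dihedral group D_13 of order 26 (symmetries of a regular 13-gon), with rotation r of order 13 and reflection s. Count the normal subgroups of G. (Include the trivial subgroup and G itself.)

3

G has 16 subgroups. Checking conjugation-invariance by order — order 1: 1/1 normal; order 2: 0/13 normal; order 13: 1/1 normal; order 26: 1/1 normal.
Total normal subgroups: 3.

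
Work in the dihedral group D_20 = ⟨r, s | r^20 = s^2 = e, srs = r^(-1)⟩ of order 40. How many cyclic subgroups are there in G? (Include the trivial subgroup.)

A cyclic subgroup of order d is generated by each of its φ(d) elements of order d, so the cyclic subgroups of order d number (#elements of order d)/φ(d).
Cyclic subgroups by order — order 1: 1; order 2: 21; order 4: 1; order 5: 1; order 10: 1; order 20: 1.
Total: 26.

26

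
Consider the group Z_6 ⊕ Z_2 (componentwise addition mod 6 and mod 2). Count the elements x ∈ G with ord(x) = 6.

6

An element (a,b) has order lcm(ord(a), ord(b)); count pairs with lcm equal to 6.
Enumerating gives 6 such elements.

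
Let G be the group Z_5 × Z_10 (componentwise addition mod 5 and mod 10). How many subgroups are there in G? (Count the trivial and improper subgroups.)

|G| = 50, so by Lagrange every subgroup order divides 50. Divisors: 1, 2, 5, 10, 25, 50.
Subgroups by order — order 1: 1; order 2: 1; order 5: 6; order 10: 6; order 25: 1; order 50: 1.
Total: 1 + 1 + 6 + 6 + 1 + 1 = 16.

16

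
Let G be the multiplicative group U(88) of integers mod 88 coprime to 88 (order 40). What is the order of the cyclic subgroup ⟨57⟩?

10

Compute successive powers of 57 mod 88: 57, 81, 41, 49, 65, 9, 73, 25, …; 57^10 ≡ 1 (mod 88).
So |⟨57⟩| = 10.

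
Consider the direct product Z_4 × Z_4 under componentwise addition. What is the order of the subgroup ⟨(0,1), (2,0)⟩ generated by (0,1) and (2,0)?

8

|⟨(0,1)⟩| = 4 and |⟨(2,0)⟩| = 2, so |H| is a multiple of lcm(4, 2) = 4 and divides |G| = 16.
Closing under the operation: H = {(0,0), (0,1), (0,2), (0,3), (2,0), (2,1), (2,2), (2,3)}, so |H| = 8.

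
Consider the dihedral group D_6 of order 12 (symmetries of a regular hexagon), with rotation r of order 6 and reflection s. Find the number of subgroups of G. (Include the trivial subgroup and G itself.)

16

|G| = 12, so by Lagrange every subgroup order divides 12. Divisors: 1, 2, 3, 4, 6, 12.
Subgroups by order — order 1: 1; order 2: 7; order 3: 1; order 4: 3; order 6: 3; order 12: 1.
Total: 1 + 7 + 1 + 3 + 3 + 1 = 16.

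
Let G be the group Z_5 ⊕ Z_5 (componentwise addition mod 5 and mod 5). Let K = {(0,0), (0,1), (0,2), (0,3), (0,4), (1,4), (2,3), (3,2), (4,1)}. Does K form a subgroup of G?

|K| = 9 does not divide |G| = 25, so by Lagrange K is not a subgroup.

No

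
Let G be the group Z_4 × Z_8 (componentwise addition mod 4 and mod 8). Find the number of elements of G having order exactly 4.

12

An element (a,b) has order lcm(ord(a), ord(b)); count pairs with lcm equal to 4.
Enumerating gives 12 such elements.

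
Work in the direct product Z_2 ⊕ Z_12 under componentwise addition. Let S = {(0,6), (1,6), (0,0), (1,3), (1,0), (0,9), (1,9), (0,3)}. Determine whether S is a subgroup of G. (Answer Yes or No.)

|S| = 8 divides |G| = 24, consistent with Lagrange.
S contains the identity, every element's inverse is in S, and S is closed under +: it is a subgroup.

Yes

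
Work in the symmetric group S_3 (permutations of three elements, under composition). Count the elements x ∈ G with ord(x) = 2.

3

The elements of order 2 are: (2 3), (1 2), (1 3).
That's 3.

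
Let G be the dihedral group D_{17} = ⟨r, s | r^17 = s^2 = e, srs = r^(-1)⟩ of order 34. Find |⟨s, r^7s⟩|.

34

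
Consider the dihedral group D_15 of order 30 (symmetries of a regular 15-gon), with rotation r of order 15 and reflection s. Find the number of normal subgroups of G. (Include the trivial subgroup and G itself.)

G has 28 subgroups. Checking conjugation-invariance by order — order 1: 1/1 normal; order 2: 0/15 normal; order 3: 1/1 normal; order 5: 1/1 normal; order 6: 0/5 normal; order 10: 0/3 normal; order 15: 1/1 normal; order 30: 1/1 normal.
Total normal subgroups: 5.

5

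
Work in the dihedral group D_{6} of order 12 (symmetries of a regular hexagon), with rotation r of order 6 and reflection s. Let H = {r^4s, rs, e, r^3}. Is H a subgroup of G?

|H| = 4 divides |G| = 12, consistent with Lagrange.
H contains the identity, every element's inverse is in H, and H is closed under ·: it is a subgroup.

Yes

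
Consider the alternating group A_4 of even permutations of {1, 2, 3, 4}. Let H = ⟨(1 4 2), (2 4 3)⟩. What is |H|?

12

|⟨(1 4 2)⟩| = 3 and |⟨(2 4 3)⟩| = 3, so |H| is a multiple of lcm(3, 3) = 3 and divides |G| = 12.
Closing {(1 4 2), (2 4 3)} under the group operation gives all of G, so |H| = 12.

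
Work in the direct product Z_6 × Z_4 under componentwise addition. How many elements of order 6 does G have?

An element (a,b) has order lcm(ord(a), ord(b)); count pairs with lcm equal to 6.
Enumerating gives 6 such elements.

6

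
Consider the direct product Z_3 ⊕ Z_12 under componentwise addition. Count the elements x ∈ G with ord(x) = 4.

An element (a,b) has order lcm(ord(a), ord(b)); count pairs with lcm equal to 4.
Enumerating gives 2 such elements.

2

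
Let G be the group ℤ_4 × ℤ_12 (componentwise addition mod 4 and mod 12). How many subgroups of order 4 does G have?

|G| = 48 and 4 | 48, so subgroups of order 4 are possible by Lagrange.
The subgroups of order 4 are: {(0,0), (0,3), (0,6), (0,9)}; {(0,0), (0,6), (2,0), (2,6)}; {(0,0), (0,6), (2,3), (2,9)}; {(0,0), (1,0), (2,0), (3,0)}; … (7 in all).
So G has 7 subgroups of order 4.

7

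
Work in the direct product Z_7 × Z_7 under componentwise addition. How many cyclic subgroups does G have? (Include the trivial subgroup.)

9

A cyclic subgroup of order d is generated by each of its φ(d) elements of order d, so the cyclic subgroups of order d number (#elements of order d)/φ(d).
Cyclic subgroups by order — order 1: 1; order 7: 8.
Total: 9.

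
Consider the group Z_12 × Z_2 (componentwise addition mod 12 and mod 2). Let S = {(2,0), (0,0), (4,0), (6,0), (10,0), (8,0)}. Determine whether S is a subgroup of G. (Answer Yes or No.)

Yes

|S| = 6 divides |G| = 24, consistent with Lagrange.
S contains the identity, every element's inverse is in S, and S is closed under +: it is a subgroup.
In fact S = ⟨(10,0)⟩.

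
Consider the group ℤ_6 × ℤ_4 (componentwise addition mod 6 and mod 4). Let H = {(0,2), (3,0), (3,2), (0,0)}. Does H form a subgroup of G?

Yes

|H| = 4 divides |G| = 24, consistent with Lagrange.
H contains the identity, every element's inverse is in H, and H is closed under +: it is a subgroup.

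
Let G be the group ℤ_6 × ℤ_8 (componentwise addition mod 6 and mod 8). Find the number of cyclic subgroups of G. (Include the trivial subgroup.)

A cyclic subgroup of order d is generated by each of its φ(d) elements of order d, so the cyclic subgroups of order d number (#elements of order d)/φ(d).
Cyclic subgroups by order — order 1: 1; order 2: 3; order 3: 1; order 4: 2; order 6: 3; order 8: 2; order 12: 2; order 24: 2.
Total: 16.

16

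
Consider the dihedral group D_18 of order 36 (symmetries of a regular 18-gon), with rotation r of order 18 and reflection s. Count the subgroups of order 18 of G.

|G| = 36 and 18 | 36, so subgroups of order 18 are possible by Lagrange.
The subgroups of order 18 are: {e, r, r^2, r^3, r^4, r^5, r^6, r^7, r^8, r^9, r^10, r^11, r^12, r^13, r^14, r^15, r^16, r^17}; {e, r^2, r^4, r^6, r^8, r^10, r^12, r^14, r^16, s, r^2s, r^4s, r^6s, r^8s, r^10s, r^12s, r^14s, r^16s}; {e, r^2, r^4, r^6, r^8, r^10, r^12, r^14, r^16, rs, r^3s, r^5s, r^7s, r^9s, r^11s, r^13s, r^15s, r^17s}.
So G has 3 subgroups of order 18.

3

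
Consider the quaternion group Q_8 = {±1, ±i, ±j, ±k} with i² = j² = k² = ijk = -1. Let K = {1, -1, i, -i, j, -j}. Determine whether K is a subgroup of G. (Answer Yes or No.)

|K| = 6 does not divide |G| = 8, so by Lagrange K is not a subgroup.

No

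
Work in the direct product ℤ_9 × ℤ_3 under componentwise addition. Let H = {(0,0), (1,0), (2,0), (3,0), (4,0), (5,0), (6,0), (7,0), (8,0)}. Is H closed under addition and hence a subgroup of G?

Yes

|H| = 9 divides |G| = 27, consistent with Lagrange.
H contains the identity, every element's inverse is in H, and H is closed under +: it is a subgroup.
In fact H = ⟨(4,0)⟩.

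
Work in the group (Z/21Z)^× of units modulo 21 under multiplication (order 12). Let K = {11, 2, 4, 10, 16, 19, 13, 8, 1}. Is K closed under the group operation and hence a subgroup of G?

No

|K| = 9 does not divide |G| = 12, so by Lagrange K is not a subgroup.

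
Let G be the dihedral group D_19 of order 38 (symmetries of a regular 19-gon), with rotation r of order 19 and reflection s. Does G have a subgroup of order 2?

2 | 38. A subgroup of order 2 is {e, r^10s}.

Yes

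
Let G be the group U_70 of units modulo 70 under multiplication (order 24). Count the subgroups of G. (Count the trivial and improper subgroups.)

16

|G| = 24, so by Lagrange every subgroup order divides 24. Divisors: 1, 2, 3, 4, 6, 8, 12, 24.
Subgroups by order — order 1: 1; order 2: 3; order 3: 1; order 4: 3; order 6: 3; order 8: 1; order 12: 3; order 24: 1.
Total: 1 + 3 + 1 + 3 + 3 + 1 + 3 + 1 = 16.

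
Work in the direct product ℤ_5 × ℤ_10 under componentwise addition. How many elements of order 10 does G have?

An element (a,b) has order lcm(ord(a), ord(b)); count pairs with lcm equal to 10.
Enumerating gives 24 such elements.

24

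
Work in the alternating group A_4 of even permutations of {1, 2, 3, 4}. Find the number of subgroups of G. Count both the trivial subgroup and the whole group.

10

|G| = 12, so by Lagrange every subgroup order divides 12. Divisors: 1, 2, 3, 4, 6, 12.
Subgroups by order — order 1: 1; order 2: 3; order 3: 4; order 4: 1; order 6: 0; order 12: 1.
Total: 1 + 3 + 4 + 1 + 0 + 1 = 10.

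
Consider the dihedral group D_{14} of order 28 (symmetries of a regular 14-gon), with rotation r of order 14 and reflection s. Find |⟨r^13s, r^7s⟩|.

14

|⟨r^13s⟩| = 2 and |⟨r^7s⟩| = 2, so |H| is a multiple of lcm(2, 2) = 2 and divides |G| = 28.
Closing under the operation: H = {e, r^2, r^4, r^6, r^8, r^10, r^12, rs, r^3s, r^5s, r^7s, r^9s, r^11s, r^13s}, so |H| = 14.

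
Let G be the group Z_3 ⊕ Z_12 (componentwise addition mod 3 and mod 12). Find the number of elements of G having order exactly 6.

An element (a,b) has order lcm(ord(a), ord(b)); count pairs with lcm equal to 6.
Enumerating gives 8 such elements.

8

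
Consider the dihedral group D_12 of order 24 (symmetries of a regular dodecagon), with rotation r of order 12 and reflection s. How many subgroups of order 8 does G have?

3

|G| = 24 and 8 | 24, so subgroups of order 8 are possible by Lagrange.
The subgroups of order 8 are: {e, r^3, r^6, r^9, rs, r^4s, r^7s, r^10s}; {e, r^3, r^6, r^9, r^2s, r^5s, r^8s, r^11s}; {e, r^3, r^6, r^9, s, r^3s, r^6s, r^9s}.
So G has 3 subgroups of order 8.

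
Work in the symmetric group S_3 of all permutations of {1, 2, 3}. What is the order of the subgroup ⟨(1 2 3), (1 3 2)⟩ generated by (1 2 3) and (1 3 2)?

3

|⟨(1 2 3)⟩| = 3 and |⟨(1 3 2)⟩| = 3, so |H| is a multiple of lcm(3, 3) = 3 and divides |G| = 6.
Closing under the operation: H = {e, (1 2 3), (1 3 2)}, so |H| = 3.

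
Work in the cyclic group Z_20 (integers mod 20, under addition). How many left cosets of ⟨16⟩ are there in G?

4

|⟨16⟩| = 5 and |G| = 20.
By Lagrange, [G : H] = |G|/|H| = 20/5 = 4.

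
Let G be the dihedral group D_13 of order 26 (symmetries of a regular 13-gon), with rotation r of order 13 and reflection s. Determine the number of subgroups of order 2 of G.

13

|G| = 26 and 2 | 26, so subgroups of order 2 are possible by Lagrange.
The subgroups of order 2 are: {e, r^10s}; {e, r^11s}; {e, r^12s}; {e, r^2s}; … (13 in all).
So G has 13 subgroups of order 2.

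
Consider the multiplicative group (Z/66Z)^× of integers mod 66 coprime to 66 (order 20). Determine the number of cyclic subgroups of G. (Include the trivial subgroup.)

A cyclic subgroup of order d is generated by each of its φ(d) elements of order d, so the cyclic subgroups of order d number (#elements of order d)/φ(d).
Cyclic subgroups by order — order 1: 1; order 2: 3; order 5: 1; order 10: 3.
Total: 8.

8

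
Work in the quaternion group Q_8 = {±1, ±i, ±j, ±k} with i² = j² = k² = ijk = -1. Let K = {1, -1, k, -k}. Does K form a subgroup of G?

|K| = 4 divides |G| = 8, consistent with Lagrange.
K contains the identity, every element's inverse is in K, and K is closed under ·: it is a subgroup.
In fact K = ⟨-k⟩.

Yes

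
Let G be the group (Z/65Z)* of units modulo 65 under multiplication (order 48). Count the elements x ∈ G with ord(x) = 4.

Enumerating element orders in G gives 12 elements of order 4.

12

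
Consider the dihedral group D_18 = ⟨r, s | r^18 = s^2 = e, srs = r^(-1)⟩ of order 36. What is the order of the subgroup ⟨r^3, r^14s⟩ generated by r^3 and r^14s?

|⟨r^3⟩| = 6 and |⟨r^14s⟩| = 2, so |H| is a multiple of lcm(6, 2) = 6 and divides |G| = 36.
Closing under the operation: H = {e, r^3, r^6, r^9, r^12, r^15, r^2s, r^5s, r^8s, r^11s, r^14s, r^17s}, so |H| = 12.

12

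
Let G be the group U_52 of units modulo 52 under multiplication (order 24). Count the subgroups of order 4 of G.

|G| = 24 and 4 | 24, so subgroups of order 4 are possible by Lagrange.
The subgroups of order 4 are: {1, 5, 21, 25}; {1, 25, 27, 51}; {1, 25, 31, 47}.
So G has 3 subgroups of order 4.

3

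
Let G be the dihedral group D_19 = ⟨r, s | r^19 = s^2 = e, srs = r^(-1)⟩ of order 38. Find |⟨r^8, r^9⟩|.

19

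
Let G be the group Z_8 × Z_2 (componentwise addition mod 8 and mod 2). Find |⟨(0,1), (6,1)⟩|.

|⟨(0,1)⟩| = 2 and |⟨(6,1)⟩| = 4, so |H| is a multiple of lcm(2, 4) = 4 and divides |G| = 16.
Closing under the operation: H = {(0,0), (0,1), (2,0), (2,1), (4,0), (4,1), (6,0), (6,1)}, so |H| = 8.

8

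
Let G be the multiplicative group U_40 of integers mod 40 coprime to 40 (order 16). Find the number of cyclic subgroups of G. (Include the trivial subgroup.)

Each element a generates a cyclic subgroup ⟨a⟩; distinct elements may generate the same one (a cyclic group of order d has φ(d) generators).
Cyclic subgroups by order — order 1: 1; order 2: 7; order 4: 4.
Total: 12.

12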